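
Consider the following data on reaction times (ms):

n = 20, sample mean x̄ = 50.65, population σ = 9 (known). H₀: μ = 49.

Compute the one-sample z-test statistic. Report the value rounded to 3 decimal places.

SE = σ/√n = 9/√20 = 2.0125
z = (x̄−μ₀)/SE = (50.65−49)/2.0125 = 0.8199

test statistic = 0.820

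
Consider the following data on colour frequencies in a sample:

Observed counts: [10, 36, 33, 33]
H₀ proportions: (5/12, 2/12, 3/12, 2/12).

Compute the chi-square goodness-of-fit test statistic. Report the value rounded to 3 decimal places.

test statistic = 56.804

n = 112; E_i = n·p_i = [46.67, 18.67, 28.00, 18.67]
χ² = (10−46.67)²/46.67 + (36−18.67)²/18.67 + (33−28.00)²/28.00 + (33−18.67)²/18.67 = 56.8036
df = 3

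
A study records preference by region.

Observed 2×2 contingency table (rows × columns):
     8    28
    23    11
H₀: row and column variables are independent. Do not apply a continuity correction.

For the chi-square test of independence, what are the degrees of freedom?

df = (r−1)(c−1) = (2−1)·(2−1) = 1

degrees of freedom = 1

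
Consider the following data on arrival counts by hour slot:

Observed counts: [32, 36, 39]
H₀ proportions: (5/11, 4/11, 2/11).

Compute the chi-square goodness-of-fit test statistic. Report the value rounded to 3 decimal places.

n = 107; E_i = n·p_i = [48.64, 38.91, 19.45]
χ² = (32−48.64)²/48.64 + (36−38.91)²/38.91 + (39−19.45)²/19.45 = 25.5449
df = 2

test statistic = 25.545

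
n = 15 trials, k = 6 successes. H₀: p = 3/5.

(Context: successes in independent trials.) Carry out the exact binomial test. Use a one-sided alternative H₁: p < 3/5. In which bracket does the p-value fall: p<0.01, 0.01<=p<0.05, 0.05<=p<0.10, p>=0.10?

p-value bracket: 0.05<=p<0.10

Exact binomial: n=15, k=6, p₀=3/5=0.6000
P(X≤6) from Σ C(n,i)·p₀^i·(1−p₀)^(n−i)
p-value (one-sided, H₁ less) = 0.09505
→ bracket: 0.05<=p<0.10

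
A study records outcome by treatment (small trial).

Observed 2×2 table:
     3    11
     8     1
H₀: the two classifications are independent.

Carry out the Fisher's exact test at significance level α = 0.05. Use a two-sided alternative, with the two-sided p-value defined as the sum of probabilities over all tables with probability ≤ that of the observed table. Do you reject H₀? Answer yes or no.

Margins: r₁=14, r₂=9, c₁=11, c₂=12, n=23
p_obs = C(14,3)·C(9,8)/C(23,11); sum pmf over tables with pmf ≤ p_obs
p-value (two-sided) = 0.00276
At α=0.05: p < α → reject H₀

reject H₀: yes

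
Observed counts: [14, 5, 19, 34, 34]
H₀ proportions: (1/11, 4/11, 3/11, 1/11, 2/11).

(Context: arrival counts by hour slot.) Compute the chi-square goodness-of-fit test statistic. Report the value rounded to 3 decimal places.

test statistic = 107.419

n = 106; E_i = n·p_i = [9.64, 38.55, 28.91, 9.64, 19.27]
χ² = (14−9.64)²/9.64 + (5−38.55)²/38.55 + (19−28.91)²/28.91 + (34−9.64)²/9.64 + (34−19.27)²/19.27 = 107.4190
df = 4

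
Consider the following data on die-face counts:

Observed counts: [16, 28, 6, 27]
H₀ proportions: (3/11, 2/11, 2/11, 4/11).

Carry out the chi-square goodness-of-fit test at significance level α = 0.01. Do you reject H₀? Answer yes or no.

n = 77; E_i = n·p_i = [21.00, 14.00, 14.00, 28.00]
χ² = (16−21.00)²/21.00 + (28−14.00)²/14.00 + (6−14.00)²/14.00 + (27−28.00)²/28.00 = 19.7976
df = 3
p-value (upper-tail) = 0.00019
At α=0.01: p < α → reject H₀

reject H₀: yes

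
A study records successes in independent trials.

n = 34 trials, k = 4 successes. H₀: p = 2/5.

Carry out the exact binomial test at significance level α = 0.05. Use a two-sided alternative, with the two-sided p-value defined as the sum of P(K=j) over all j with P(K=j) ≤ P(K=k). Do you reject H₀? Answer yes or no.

Exact binomial: n=34, k=4, p₀=2/5=0.4000
P(X=j) = C(n,j)·p₀^j·(1−p₀)^(n−j); p = Σ P(X=j) over j with P(X=j) ≤ P(X=4)
p-value (two-sided) = 0.00062
At α=0.05: p < α → reject H₀

reject H₀: yes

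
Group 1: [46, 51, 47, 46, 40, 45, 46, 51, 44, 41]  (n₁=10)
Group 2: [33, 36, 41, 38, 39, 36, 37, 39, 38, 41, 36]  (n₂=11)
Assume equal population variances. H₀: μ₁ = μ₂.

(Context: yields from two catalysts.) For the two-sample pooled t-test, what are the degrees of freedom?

degrees of freedom = 19

df = n₁ + n₂ − 2 = 10 + 11 − 2 = 19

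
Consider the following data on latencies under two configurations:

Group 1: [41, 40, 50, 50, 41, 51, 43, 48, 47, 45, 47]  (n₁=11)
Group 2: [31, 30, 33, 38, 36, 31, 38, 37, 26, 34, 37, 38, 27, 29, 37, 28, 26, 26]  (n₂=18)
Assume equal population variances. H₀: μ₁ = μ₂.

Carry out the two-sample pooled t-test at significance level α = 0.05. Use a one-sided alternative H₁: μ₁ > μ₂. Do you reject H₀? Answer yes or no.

reject H₀: yes

x̄₁=45.727, s₁=3.977, n₁=11
x̄₂=32.333, s₂=4.640, n₂=18
s_p² = [10·3.977² + 17·4.640²]/27 = 19.4141
SE = √(s_p²·(1/11+1/18)) = 1.6863
t = (45.727−32.333)/1.6863 = 7.9430
df = 27
p-value (one-sided, H₁ greater) = 0.00000
At α=0.05: p < α → reject H₀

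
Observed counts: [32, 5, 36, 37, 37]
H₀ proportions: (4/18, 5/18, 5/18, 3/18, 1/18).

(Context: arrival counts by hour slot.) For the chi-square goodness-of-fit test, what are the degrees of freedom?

degrees of freedom = 4

df = k − 1 = 5 − 1 = 4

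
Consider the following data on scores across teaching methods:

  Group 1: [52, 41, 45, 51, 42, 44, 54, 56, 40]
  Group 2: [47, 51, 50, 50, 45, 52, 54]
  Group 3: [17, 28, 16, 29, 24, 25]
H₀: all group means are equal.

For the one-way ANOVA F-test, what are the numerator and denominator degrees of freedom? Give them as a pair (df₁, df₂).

degrees of freedom = [2, 19]

k = 3 groups, N = 22 total
df = (k−1, N−k) = (3−1, 22−3) = (2, 19)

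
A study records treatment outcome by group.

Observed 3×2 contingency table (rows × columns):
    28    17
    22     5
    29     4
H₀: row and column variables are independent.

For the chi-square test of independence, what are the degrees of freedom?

degrees of freedom = 2

df = (r−1)(c−1) = (3−1)·(2−1) = 2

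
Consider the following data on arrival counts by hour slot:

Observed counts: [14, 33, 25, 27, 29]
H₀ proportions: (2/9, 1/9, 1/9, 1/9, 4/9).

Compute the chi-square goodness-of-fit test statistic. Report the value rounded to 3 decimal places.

test statistic = 65.447

n = 128; E_i = n·p_i = [28.44, 14.22, 14.22, 14.22, 56.89]
χ² = (14−28.44)²/28.44 + (33−14.22)²/14.22 + (25−14.22)²/14.22 + (27−14.22)²/14.22 + (29−56.89)²/56.89 = 65.4473
df = 4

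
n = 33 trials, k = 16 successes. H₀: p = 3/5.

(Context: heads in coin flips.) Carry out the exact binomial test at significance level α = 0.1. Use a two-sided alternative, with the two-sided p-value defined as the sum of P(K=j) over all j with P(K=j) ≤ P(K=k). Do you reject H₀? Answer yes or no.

Exact binomial: n=33, k=16, p₀=3/5=0.6000
P(X=j) = C(n,j)·p₀^j·(1−p₀)^(n−j); p = Σ P(X=j) over j with P(X=j) ≤ P(X=16)
p-value (two-sided) = 0.21342
At α=0.1: p ≥ α → fail to reject H₀

reject H₀: no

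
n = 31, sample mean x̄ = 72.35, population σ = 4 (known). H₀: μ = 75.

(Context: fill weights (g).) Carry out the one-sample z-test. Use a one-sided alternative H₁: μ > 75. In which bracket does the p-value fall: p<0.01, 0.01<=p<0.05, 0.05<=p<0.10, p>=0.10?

p-value bracket: p>=0.10

SE = σ/√n = 4/√31 = 0.7184
z = (x̄−μ₀)/SE = (72.35−75)/0.7184 = -3.6886
p-value (one-sided, H₁ greater) = 0.99989
→ bracket: p>=0.10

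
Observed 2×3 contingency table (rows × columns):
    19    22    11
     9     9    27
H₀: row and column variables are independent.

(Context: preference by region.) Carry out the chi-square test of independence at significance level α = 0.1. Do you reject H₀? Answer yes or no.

reject H₀: yes

Row totals [52, 45], col totals [28, 31, 38], n=97
χ² = (19−15.01)²/15.01 + (22−16.62)²/16.62 + (11−20.37)²/20.37 + (9−12.99)²/12.99 + (9−14.38)²/14.38 + (27−17.63)²/17.63 = 15.3346
df = 2
p-value (upper-tail) = 0.00047
At α=0.1: p < α → reject H₀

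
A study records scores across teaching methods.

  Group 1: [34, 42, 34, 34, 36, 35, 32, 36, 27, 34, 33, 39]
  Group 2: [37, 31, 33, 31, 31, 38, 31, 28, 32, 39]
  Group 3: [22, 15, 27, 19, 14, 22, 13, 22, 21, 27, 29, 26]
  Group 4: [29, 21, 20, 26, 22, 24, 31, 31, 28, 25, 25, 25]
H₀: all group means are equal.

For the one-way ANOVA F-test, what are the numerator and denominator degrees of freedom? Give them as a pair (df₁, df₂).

degrees of freedom = [3, 42]

k = 4 groups, N = 46 total
df = (k−1, N−k) = (4−1, 46−4) = (3, 42)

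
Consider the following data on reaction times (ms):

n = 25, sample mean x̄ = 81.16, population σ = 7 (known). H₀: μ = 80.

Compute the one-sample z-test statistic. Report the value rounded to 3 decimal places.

SE = σ/√n = 7/√25 = 1.4000
z = (x̄−μ₀)/SE = (81.16−80)/1.4000 = 0.8286

test statistic = 0.829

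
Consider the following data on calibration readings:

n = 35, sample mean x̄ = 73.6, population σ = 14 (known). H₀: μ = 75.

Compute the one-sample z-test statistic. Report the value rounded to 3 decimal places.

test statistic = -0.592

SE = σ/√n = 14/√35 = 2.3664
z = (x̄−μ₀)/SE = (73.6−75)/2.3664 = -0.5916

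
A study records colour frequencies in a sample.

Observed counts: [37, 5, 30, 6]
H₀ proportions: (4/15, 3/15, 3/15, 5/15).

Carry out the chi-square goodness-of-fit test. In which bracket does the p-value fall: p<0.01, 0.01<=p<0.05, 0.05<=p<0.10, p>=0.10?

p-value bracket: p<0.01

n = 78; E_i = n·p_i = [20.80, 15.60, 15.60, 26.00]
χ² = (37−20.80)²/20.80 + (5−15.60)²/15.60 + (30−15.60)²/15.60 + (6−26.00)²/26.00 = 48.4968
df = 3
p-value (upper-tail) = 0.00000
→ bracket: p<0.01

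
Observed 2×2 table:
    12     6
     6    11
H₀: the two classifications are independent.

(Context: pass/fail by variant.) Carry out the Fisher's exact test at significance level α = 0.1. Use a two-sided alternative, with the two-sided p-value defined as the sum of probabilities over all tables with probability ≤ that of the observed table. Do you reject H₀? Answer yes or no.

reject H₀: yes

Margins: r₁=18, r₂=17, c₁=18, c₂=17, n=35
p_obs = C(18,12)·C(17,6)/C(35,18); sum pmf over tables with pmf ≤ p_obs
p-value (two-sided) = 0.09434
At α=0.1: p < α → reject H₀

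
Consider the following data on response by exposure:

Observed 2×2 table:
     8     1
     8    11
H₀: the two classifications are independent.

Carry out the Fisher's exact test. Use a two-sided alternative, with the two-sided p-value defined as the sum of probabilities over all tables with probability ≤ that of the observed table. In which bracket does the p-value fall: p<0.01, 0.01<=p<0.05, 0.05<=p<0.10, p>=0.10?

Margins: r₁=9, r₂=19, c₁=16, c₂=12, n=28
p_obs = C(9,8)·C(19,8)/C(28,16); sum pmf over tables with pmf ≤ p_obs
p-value (two-sided) = 0.03896
→ bracket: 0.01<=p<0.05

p-value bracket: 0.01<=p<0.05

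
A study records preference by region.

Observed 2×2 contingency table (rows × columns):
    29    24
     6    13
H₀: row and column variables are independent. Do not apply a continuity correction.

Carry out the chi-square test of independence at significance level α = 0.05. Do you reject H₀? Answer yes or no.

reject H₀: no

Row totals [53, 19], col totals [35, 37], n=72
χ² = (29−25.76)²/25.76 + (24−27.24)²/27.24 + (6−9.24)²/9.24 + (13−9.76)²/9.76 = 2.9974
df = 1
p-value (upper-tail) = 0.08340
At α=0.05: p ≥ α → fail to reject H₀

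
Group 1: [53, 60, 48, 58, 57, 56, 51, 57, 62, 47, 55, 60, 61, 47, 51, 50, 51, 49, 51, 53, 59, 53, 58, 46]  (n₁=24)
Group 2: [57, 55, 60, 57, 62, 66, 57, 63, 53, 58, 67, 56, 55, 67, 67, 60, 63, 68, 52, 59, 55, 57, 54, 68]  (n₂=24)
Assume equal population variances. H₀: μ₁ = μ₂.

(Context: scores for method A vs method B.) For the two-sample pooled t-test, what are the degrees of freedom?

degrees of freedom = 46

df = n₁ + n₂ − 2 = 24 + 24 − 2 = 46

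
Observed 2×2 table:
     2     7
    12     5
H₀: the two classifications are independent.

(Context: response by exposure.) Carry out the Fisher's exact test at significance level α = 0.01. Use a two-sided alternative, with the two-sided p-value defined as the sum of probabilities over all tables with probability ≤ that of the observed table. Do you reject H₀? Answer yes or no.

reject H₀: no

Margins: r₁=9, r₂=17, c₁=14, c₂=12, n=26
p_obs = C(9,2)·C(17,12)/C(26,14); sum pmf over tables with pmf ≤ p_obs
p-value (two-sided) = 0.03753
At α=0.01: p ≥ α → fail to reject H₀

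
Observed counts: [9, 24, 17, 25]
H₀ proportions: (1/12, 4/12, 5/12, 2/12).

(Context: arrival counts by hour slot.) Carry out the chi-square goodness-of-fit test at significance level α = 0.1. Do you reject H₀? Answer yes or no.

reject H₀: yes

n = 75; E_i = n·p_i = [6.25, 25.00, 31.25, 12.50]
χ² = (9−6.25)²/6.25 + (24−25.00)²/25.00 + (17−31.25)²/31.25 + (25−12.50)²/12.50 = 20.2480
df = 3
p-value (upper-tail) = 0.00015
At α=0.1: p < α → reject H₀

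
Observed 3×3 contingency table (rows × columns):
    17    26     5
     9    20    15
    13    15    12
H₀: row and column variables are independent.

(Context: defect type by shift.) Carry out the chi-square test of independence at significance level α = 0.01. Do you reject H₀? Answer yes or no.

reject H₀: no

Row totals [48, 44, 40], col totals [39, 61, 32], n=132
χ² = (17−14.18)²/14.18 + (26−22.18)²/22.18 + (5−11.64)²/11.64 + (9−13.00)²/13.00 + (20−20.33)²/20.33 + (15−10.67)²/10.67 + (13−11.82)²/11.82 + (15−18.48)²/18.48 + (12−9.70)²/9.70 = 9.3208
df = 4
p-value (upper-tail) = 0.05356
At α=0.01: p ≥ α → fail to reject H₀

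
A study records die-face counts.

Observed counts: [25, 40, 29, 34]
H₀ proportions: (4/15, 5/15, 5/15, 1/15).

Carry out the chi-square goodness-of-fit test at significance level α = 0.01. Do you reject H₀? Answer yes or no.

reject H₀: yes

n = 128; E_i = n·p_i = [34.13, 42.67, 42.67, 8.53]
χ² = (25−34.13)²/34.13 + (40−42.67)²/42.67 + (29−42.67)²/42.67 + (34−8.53)²/8.53 = 82.9902
df = 3
p-value (upper-tail) = 0.00000
At α=0.01: p < α → reject H₀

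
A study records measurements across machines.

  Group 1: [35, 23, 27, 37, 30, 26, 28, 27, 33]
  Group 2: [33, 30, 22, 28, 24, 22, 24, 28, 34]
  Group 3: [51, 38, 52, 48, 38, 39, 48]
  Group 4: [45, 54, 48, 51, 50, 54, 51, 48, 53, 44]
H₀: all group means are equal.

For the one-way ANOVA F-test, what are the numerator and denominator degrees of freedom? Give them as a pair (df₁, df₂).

k = 4 groups, N = 35 total
df = (k−1, N−k) = (4−1, 35−4) = (3, 31)

degrees of freedom = [3, 31]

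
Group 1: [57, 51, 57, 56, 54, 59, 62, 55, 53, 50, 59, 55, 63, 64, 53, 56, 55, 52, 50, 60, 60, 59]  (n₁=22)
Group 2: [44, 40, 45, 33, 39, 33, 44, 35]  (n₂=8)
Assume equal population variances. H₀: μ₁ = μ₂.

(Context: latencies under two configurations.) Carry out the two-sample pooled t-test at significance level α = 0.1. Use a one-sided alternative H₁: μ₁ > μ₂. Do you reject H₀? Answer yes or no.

x̄₁=56.364, s₁=4.054, n₁=22
x̄₂=39.125, s₂=4.998, n₂=8
s_p² = [21·4.054² + 7·4.998²]/28 = 18.5702
SE = √(s_p²·(1/22+1/8)) = 1.7792
t = (56.364−39.125)/1.7792 = 9.6893
df = 28
p-value (one-sided, H₁ greater) = 0.00000
At α=0.1: p < α → reject H₀

reject H₀: yes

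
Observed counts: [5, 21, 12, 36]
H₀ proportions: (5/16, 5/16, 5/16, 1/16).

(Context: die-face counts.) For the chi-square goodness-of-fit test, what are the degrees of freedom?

df = k − 1 = 4 − 1 = 3

degrees of freedom = 3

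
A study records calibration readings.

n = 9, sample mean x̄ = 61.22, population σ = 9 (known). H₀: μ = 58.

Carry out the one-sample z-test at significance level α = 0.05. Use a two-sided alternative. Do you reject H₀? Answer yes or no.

SE = σ/√n = 9/√9 = 3.0000
z = (x̄−μ₀)/SE = (61.22−58)/3.0000 = 1.0733
p-value (two-sided) = 0.28312
At α=0.05: p ≥ α → fail to reject H₀

reject H₀: no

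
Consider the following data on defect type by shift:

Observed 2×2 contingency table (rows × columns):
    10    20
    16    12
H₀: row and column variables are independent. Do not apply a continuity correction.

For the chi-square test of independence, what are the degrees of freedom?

df = (r−1)(c−1) = (2−1)·(2−1) = 1

degrees of freedom = 1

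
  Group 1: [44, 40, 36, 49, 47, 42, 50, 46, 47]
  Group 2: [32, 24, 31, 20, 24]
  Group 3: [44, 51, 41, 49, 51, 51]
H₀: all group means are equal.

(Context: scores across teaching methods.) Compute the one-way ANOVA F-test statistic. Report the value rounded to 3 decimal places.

Group means [44.56, 26.20, 47.83], grand mean 40.950
SSB = Σnᵢ(x̄ᵢ−x̄)² = 1489.094; SSW = ΣΣ(x−x̄ᵢ)² = 361.856
MSB = 1489.094/2 = 744.5472; MSW = 361.856/17 = 21.2856
F = MSB/MSW = 34.9789
df = (2, 17)

test statistic = 34.979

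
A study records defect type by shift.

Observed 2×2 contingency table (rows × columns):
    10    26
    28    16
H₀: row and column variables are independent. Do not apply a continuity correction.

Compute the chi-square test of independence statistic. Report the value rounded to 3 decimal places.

test statistic = 10.209

Row totals [36, 44], col totals [38, 42], n=80
χ² = (10−17.10)²/17.10 + (26−18.90)²/18.90 + (28−20.90)²/20.90 + (16−23.10)²/23.10 = 10.2094
df = 1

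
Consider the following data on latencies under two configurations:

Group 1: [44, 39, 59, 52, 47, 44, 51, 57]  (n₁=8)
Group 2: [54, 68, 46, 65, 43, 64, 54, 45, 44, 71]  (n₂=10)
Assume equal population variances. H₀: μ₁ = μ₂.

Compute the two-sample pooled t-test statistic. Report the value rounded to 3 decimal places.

test statistic = -1.423

x̄₁=49.125, s₁=6.875, n₁=8
x̄₂=55.400, s₂=10.814, n₂=10
s_p² = [7·6.875² + 9·10.814²]/16 = 86.4547
SE = √(s_p²·(1/8+1/10)) = 4.4105
t = (49.125−55.400)/4.4105 = -1.4227
df = 16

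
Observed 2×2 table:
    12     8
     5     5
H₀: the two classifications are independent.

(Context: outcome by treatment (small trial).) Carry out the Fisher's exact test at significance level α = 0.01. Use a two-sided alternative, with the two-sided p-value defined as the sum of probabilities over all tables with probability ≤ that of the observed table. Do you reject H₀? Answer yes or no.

Margins: r₁=20, r₂=10, c₁=17, c₂=13, n=30
p_obs = C(20,12)·C(10,5)/C(30,17); sum pmf over tables with pmf ≤ p_obs
p-value (two-sided) = 0.70548
At α=0.01: p ≥ α → fail to reject H₀

reject H₀: no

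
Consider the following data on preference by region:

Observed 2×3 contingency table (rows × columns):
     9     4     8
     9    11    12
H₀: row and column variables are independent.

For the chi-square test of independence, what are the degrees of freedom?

degrees of freedom = 2

df = (r−1)(c−1) = (2−1)·(3−1) = 2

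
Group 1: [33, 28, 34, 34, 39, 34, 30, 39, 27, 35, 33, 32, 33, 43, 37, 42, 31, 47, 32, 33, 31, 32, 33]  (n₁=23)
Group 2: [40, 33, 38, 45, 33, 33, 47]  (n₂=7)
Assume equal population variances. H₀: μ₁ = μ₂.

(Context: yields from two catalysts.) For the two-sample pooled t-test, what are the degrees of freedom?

df = n₁ + n₂ − 2 = 23 + 7 − 2 = 28

degrees of freedom = 28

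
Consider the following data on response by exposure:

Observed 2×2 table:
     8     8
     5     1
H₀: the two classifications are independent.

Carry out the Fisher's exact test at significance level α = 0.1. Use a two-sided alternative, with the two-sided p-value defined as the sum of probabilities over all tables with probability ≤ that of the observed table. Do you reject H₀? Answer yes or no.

Margins: r₁=16, r₂=6, c₁=13, c₂=9, n=22
p_obs = C(16,8)·C(6,5)/C(22,13); sum pmf over tables with pmf ≤ p_obs
p-value (two-sided) = 0.33304
At α=0.1: p ≥ α → fail to reject H₀

reject H₀: no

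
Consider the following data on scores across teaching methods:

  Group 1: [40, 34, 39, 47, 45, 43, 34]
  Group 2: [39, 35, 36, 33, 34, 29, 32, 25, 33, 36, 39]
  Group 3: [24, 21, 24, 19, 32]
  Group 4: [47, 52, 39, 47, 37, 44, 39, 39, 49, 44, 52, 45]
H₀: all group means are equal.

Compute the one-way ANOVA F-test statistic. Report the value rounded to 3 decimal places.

Group means [40.29, 33.73, 24.00, 44.50], grand mean 37.343
SSB = Σnᵢ(x̄ᵢ−x̄)² = 1709.275; SSW = ΣΣ(x−x̄ᵢ)² = 716.610
MSB = 1709.275/3 = 569.7584; MSW = 716.610/31 = 23.1165
F = MSB/MSW = 24.6473
df = (3, 31)

test statistic = 24.647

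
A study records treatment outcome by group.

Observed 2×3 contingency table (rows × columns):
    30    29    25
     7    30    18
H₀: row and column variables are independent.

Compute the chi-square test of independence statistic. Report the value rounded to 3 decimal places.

test statistic = 9.831

Row totals [84, 55], col totals [37, 59, 43], n=139
χ² = (30−22.36)²/22.36 + (29−35.65)²/35.65 + (25−25.99)²/25.99 + (7−14.64)²/14.64 + (30−23.35)²/23.35 + (18−17.01)²/17.01 = 9.8314
df = 2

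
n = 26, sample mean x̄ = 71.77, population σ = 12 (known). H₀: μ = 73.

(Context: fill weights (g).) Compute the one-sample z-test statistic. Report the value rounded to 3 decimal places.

SE = σ/√n = 12/√26 = 2.3534
z = (x̄−μ₀)/SE = (71.77−73)/2.3534 = -0.5226

test statistic = -0.523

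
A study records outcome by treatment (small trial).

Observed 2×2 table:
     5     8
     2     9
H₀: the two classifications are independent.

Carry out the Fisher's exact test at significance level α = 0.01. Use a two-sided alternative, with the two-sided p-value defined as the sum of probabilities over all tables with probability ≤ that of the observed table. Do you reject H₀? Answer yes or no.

Margins: r₁=13, r₂=11, c₁=7, c₂=17, n=24
p_obs = C(13,5)·C(11,2)/C(24,7); sum pmf over tables with pmf ≤ p_obs
p-value (two-sided) = 0.38644
At α=0.01: p ≥ α → fail to reject H₀

reject H₀: no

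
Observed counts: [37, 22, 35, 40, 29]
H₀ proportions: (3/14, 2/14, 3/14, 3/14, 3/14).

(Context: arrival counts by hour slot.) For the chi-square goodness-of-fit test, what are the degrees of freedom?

degrees of freedom = 4

df = k − 1 = 5 − 1 = 4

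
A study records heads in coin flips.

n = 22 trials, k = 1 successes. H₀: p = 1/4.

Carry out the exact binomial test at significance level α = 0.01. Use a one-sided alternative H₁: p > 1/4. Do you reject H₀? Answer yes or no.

reject H₀: no

Exact binomial: n=22, k=1, p₀=1/4=0.2500
P(X≥1) from Σ C(n,i)·p₀^i·(1−p₀)^(n−i)
p-value (one-sided, H₁ greater) = 0.99822
At α=0.01: p ≥ α → fail to reject H₀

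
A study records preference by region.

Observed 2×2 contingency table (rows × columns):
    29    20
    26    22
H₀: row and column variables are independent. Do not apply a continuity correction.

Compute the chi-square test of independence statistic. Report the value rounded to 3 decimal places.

test statistic = 0.249

Row totals [49, 48], col totals [55, 42], n=97
χ² = (29−27.78)²/27.78 + (20−21.22)²/21.22 + (26−27.22)²/27.22 + (22−20.78)²/20.78 = 0.2486
df = 1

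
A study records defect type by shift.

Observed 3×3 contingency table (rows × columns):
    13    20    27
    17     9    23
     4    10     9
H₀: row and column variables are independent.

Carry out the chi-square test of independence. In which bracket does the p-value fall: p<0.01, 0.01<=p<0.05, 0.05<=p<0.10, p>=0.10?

p-value bracket: p>=0.10

Row totals [60, 49, 23], col totals [34, 39, 59], n=132
χ² = (13−15.45)²/15.45 + (20−17.73)²/17.73 + (27−26.82)²/26.82 + (17−12.62)²/12.62 + (9−14.48)²/14.48 + (23−21.90)²/21.90 + (4−5.92)²/5.92 + (10−6.80)²/6.80 + (9−10.28)²/10.28 = 6.6246
df = 4
p-value (upper-tail) = 0.15711
→ bracket: p>=0.10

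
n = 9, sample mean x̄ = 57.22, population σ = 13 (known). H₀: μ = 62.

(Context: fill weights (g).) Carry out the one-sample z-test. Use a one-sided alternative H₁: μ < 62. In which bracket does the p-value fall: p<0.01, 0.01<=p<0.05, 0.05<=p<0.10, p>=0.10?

p-value bracket: p>=0.10

SE = σ/√n = 13/√9 = 4.3333
z = (x̄−μ₀)/SE = (57.22−62)/4.3333 = -1.1031
p-value (one-sided, H₁ less) = 0.13500
→ bracket: p>=0.10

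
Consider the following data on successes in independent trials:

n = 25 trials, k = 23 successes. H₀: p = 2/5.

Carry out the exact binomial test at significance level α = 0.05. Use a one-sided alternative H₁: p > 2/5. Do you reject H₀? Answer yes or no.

Exact binomial: n=25, k=23, p₀=2/5=0.4000
P(X≥23) from Σ C(n,i)·p₀^i·(1−p₀)^(n−i)
p-value (one-sided, H₁ greater) = 0.00000
At α=0.05: p < α → reject H₀

reject H₀: yes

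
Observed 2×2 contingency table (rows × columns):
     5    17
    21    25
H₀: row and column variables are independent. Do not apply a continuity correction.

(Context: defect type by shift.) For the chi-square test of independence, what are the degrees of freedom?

degrees of freedom = 1

df = (r−1)(c−1) = (2−1)·(2−1) = 1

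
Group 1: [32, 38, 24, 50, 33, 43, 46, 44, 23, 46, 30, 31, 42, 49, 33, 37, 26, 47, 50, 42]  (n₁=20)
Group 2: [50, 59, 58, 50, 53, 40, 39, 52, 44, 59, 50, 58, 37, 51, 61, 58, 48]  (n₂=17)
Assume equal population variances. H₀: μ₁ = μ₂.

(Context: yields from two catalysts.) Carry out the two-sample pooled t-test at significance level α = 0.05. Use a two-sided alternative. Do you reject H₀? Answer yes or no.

reject H₀: yes

x̄₁=38.300, s₁=8.808, n₁=20
x̄₂=51.000, s₂=7.508, n₂=17
s_p² = [19·8.808² + 16·7.508²]/35 = 67.8914
SE = √(s_p²·(1/20+1/17)) = 2.7181
t = (38.300−51.000)/2.7181 = -4.6723
df = 35
p-value (two-sided) = 0.00004
At α=0.05: p < α → reject H₀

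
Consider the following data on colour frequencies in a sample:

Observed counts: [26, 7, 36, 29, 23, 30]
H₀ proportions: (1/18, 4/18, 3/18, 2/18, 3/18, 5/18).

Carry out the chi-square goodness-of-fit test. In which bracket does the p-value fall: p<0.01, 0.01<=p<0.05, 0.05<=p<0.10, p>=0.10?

p-value bracket: p<0.01

n = 151; E_i = n·p_i = [8.39, 33.56, 25.17, 16.78, 25.17, 41.94]
χ² = (26−8.39)²/8.39 + (7−33.56)²/33.56 + (36−25.17)²/25.17 + (29−16.78)²/16.78 + (23−25.17)²/25.17 + (30−41.94)²/41.94 = 75.1424
df = 5
p-value (upper-tail) = 0.00000
→ bracket: p<0.01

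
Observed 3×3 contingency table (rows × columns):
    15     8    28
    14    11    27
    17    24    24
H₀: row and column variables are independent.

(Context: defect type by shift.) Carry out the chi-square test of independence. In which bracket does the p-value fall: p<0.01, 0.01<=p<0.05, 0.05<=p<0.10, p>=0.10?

p-value bracket: 0.05<=p<0.10

Row totals [51, 52, 65], col totals [46, 43, 79], n=168
χ² = (15−13.96)²/13.96 + (8−13.05)²/13.05 + (28−23.98)²/23.98 + (14−14.24)²/14.24 + (11−13.31)²/13.31 + (27−24.45)²/24.45 + (17−17.80)²/17.80 + (24−16.64)²/16.64 + (24−30.57)²/30.57 = 8.0813
df = 4
p-value (upper-tail) = 0.08864
→ bracket: 0.05<=p<0.10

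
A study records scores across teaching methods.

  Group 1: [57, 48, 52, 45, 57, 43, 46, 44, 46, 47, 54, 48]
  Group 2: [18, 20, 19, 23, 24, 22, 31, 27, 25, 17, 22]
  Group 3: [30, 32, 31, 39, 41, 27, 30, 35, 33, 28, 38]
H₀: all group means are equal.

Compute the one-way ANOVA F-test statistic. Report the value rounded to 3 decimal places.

Group means [48.92, 22.55, 33.09], grand mean 35.265
SSB = Σnᵢ(x̄ᵢ−x̄)² = 4068.065; SSW = ΣΣ(x−x̄ᵢ)² = 646.553
MSB = 4068.065/2 = 2034.0323; MSW = 646.553/31 = 20.8565
F = MSB/MSW = 97.5249
df = (2, 31)

test statistic = 97.525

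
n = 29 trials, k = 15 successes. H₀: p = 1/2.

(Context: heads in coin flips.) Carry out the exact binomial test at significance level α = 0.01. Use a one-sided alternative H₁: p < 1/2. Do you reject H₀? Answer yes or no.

Exact binomial: n=29, k=15, p₀=1/2=0.5000
P(X≤15) from Σ C(n,i)·p₀^i·(1−p₀)^(n−i)
p-value (one-sided, H₁ less) = 0.64446
At α=0.01: p ≥ α → fail to reject H₀

reject H₀: no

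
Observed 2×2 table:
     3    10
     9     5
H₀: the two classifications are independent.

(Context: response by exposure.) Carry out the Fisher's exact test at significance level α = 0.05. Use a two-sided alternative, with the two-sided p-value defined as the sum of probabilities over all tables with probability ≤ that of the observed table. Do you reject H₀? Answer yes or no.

Margins: r₁=13, r₂=14, c₁=12, c₂=15, n=27
p_obs = C(13,3)·C(14,9)/C(27,12); sum pmf over tables with pmf ≤ p_obs
p-value (two-sided) = 0.05424
At α=0.05: p ≥ α → fail to reject H₀

reject H₀: no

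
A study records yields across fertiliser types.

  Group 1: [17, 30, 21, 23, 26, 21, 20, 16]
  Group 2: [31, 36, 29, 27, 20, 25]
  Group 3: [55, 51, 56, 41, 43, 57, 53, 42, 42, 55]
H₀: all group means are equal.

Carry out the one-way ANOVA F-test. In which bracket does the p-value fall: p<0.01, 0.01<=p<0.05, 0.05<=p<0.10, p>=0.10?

Group means [21.75, 28.00, 49.50], grand mean 34.875
SSB = Σnᵢ(x̄ᵢ−x̄)² = 3800.625; SSW = ΣΣ(x−x̄ᵢ)² = 696.000
MSB = 3800.625/2 = 1900.3125; MSW = 696.000/21 = 33.1429
F = MSB/MSW = 57.3370
df = (2, 21)
p-value (upper-tail) = 0.00000
→ bracket: p<0.01

p-value bracket: p<0.01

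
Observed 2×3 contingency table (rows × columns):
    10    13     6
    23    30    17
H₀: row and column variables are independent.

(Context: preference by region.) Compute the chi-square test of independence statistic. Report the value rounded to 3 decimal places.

test statistic = 0.149

Row totals [29, 70], col totals [33, 43, 23], n=99
χ² = (10−9.67)²/9.67 + (13−12.60)²/12.60 + (6−6.74)²/6.74 + (23−23.33)²/23.33 + (30−30.40)²/30.40 + (17−16.26)²/16.26 = 0.1487
df = 2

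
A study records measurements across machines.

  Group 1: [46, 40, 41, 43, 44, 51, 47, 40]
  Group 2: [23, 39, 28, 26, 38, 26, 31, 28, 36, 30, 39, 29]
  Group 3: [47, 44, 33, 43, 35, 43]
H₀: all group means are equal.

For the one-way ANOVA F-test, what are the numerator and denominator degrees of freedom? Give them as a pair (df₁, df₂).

k = 3 groups, N = 26 total
df = (k−1, N−k) = (3−1, 26−3) = (2, 23)

degrees of freedom = [2, 23]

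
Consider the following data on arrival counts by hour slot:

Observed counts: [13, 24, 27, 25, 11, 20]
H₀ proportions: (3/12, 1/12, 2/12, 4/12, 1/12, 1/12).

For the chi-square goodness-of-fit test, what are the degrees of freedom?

df = k − 1 = 6 − 1 = 5

degrees of freedom = 5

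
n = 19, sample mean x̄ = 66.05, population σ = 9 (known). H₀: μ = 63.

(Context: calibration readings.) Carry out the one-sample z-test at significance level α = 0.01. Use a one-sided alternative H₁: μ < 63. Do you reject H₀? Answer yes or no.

SE = σ/√n = 9/√19 = 2.0647
z = (x̄−μ₀)/SE = (66.05−63)/2.0647 = 1.4772
p-value (one-sided, H₁ less) = 0.93019
At α=0.01: p ≥ α → fail to reject H₀

reject H₀: no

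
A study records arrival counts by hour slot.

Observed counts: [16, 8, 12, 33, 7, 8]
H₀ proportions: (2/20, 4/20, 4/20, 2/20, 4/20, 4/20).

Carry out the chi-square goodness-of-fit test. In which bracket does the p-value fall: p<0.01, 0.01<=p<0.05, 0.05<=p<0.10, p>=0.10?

p-value bracket: p<0.01

n = 84; E_i = n·p_i = [8.40, 16.80, 16.80, 8.40, 16.80, 16.80]
χ² = (16−8.40)²/8.40 + (8−16.80)²/16.80 + (12−16.80)²/16.80 + (33−8.40)²/8.40 + (7−16.80)²/16.80 + (8−16.80)²/16.80 = 95.2262
df = 5
p-value (upper-tail) = 0.00000
→ bracket: p<0.01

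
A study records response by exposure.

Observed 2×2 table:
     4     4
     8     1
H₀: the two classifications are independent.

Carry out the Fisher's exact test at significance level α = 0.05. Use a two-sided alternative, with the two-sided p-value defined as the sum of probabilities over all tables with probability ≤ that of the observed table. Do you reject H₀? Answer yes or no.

reject H₀: no

Margins: r₁=8, r₂=9, c₁=12, c₂=5, n=17
p_obs = C(8,4)·C(9,8)/C(17,12); sum pmf over tables with pmf ≤ p_obs
p-value (two-sided) = 0.13122
At α=0.05: p ≥ α → fail to reject H₀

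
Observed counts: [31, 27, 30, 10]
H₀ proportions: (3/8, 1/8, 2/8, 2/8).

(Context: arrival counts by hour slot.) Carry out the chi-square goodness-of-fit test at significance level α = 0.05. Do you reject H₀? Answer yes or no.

n = 98; E_i = n·p_i = [36.75, 12.25, 24.50, 24.50]
χ² = (31−36.75)²/36.75 + (27−12.25)²/12.25 + (30−24.50)²/24.50 + (10−24.50)²/24.50 = 28.4762
df = 3
p-value (upper-tail) = 0.00000
At α=0.05: p < α → reject H₀

reject H₀: yes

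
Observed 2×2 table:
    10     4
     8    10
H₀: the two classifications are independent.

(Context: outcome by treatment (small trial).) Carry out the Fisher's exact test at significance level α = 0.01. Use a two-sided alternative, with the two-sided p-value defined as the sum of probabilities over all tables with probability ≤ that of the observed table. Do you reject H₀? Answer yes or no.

reject H₀: no

Margins: r₁=14, r₂=18, c₁=18, c₂=14, n=32
p_obs = C(14,10)·C(18,8)/C(32,18); sum pmf over tables with pmf ≤ p_obs
p-value (two-sided) = 0.16487
At α=0.01: p ≥ α → fail to reject H₀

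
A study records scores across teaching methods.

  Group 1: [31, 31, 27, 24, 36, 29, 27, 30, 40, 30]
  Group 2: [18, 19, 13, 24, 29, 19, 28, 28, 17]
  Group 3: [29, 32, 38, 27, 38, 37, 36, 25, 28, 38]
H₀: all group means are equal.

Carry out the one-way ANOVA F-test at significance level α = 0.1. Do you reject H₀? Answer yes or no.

Group means [30.50, 21.67, 32.80], grand mean 28.552
SSB = Σnᵢ(x̄ᵢ−x̄)² = 645.072; SSW = ΣΣ(x−x̄ᵢ)² = 696.100
MSB = 645.072/2 = 322.5362; MSW = 696.100/26 = 26.7731
F = MSB/MSW = 12.0470
df = (2, 26)
p-value (upper-tail) = 0.00020
At α=0.1: p < α → reject H₀

reject H₀: yes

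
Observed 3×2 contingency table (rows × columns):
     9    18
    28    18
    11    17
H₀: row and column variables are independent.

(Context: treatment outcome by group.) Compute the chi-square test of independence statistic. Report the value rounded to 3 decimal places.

test statistic = 6.227

Row totals [27, 46, 28], col totals [48, 53], n=101
χ² = (9−12.83)²/12.83 + (18−14.17)²/14.17 + (28−21.86)²/21.86 + (18−24.14)²/24.14 + (11−13.31)²/13.31 + (17−14.69)²/14.69 = 6.2274
df = 2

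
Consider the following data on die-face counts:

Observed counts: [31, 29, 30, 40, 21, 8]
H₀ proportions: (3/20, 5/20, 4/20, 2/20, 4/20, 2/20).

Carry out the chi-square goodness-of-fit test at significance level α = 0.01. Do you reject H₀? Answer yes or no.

n = 159; E_i = n·p_i = [23.85, 39.75, 31.80, 15.90, 31.80, 15.90]
χ² = (31−23.85)²/23.85 + (29−39.75)²/39.75 + (30−31.80)²/31.80 + (40−15.90)²/15.90 + (21−31.80)²/31.80 + (8−15.90)²/15.90 = 49.2746
df = 5
p-value (upper-tail) = 0.00000
At α=0.01: p < α → reject H₀

reject H₀: yes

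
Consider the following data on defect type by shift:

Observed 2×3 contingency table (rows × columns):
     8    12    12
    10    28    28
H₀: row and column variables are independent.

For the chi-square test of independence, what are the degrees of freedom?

df = (r−1)(c−1) = (2−1)·(3−1) = 2

degrees of freedom = 2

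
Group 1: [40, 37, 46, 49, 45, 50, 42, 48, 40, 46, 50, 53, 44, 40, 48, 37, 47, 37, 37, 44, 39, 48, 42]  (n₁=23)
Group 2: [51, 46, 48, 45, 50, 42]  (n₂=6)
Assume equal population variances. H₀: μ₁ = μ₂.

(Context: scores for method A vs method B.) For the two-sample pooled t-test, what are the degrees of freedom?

degrees of freedom = 27

df = n₁ + n₂ − 2 = 23 + 6 − 2 = 27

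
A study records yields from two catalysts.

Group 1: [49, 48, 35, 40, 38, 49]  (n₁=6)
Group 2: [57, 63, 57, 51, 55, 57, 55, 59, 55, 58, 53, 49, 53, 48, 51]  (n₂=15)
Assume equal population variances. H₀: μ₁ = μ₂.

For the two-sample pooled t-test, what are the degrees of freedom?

degrees of freedom = 19

df = n₁ + n₂ − 2 = 6 + 15 − 2 = 19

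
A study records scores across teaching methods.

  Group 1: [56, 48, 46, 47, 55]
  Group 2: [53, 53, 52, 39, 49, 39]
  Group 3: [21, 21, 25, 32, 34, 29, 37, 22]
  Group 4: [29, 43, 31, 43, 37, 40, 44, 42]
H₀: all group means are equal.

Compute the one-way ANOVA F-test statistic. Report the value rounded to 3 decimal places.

Group means [50.40, 47.50, 27.62, 38.62], grand mean 39.519
SSB = Σnᵢ(x̄ᵢ−x̄)² = 2112.291; SSW = ΣΣ(x−x̄ᵢ)² = 826.450
MSB = 2112.291/3 = 704.0969; MSW = 826.450/23 = 35.9326
F = MSB/MSW = 19.5949
df = (3, 23)

test statistic = 19.595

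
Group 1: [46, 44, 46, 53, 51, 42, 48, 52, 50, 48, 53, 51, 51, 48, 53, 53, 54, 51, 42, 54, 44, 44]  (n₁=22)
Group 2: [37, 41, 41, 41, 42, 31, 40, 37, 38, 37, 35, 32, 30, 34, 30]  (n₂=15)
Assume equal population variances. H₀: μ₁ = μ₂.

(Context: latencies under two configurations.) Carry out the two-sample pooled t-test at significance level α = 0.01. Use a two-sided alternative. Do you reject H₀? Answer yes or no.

reject H₀: yes

x̄₁=49.000, s₁=3.988, n₁=22
x̄₂=36.400, s₂=4.222, n₂=15
s_p² = [21·3.988² + 14·4.222²]/35 = 16.6743
SE = √(s_p²·(1/22+1/15)) = 1.3673
t = (49.000−36.400)/1.3673 = 9.2152
df = 35
p-value (two-sided) = 0.00000
At α=0.01: p < α → reject H₀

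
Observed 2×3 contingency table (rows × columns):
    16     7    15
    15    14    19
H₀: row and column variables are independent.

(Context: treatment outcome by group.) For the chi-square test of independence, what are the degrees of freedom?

degrees of freedom = 2

df = (r−1)(c−1) = (2−1)·(3−1) = 2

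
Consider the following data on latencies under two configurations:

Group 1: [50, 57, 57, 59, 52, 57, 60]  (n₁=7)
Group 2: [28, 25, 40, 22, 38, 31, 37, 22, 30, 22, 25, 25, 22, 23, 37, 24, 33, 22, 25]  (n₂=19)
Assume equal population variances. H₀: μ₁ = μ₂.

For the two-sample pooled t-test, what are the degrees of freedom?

degrees of freedom = 24

df = n₁ + n₂ − 2 = 7 + 19 − 2 = 24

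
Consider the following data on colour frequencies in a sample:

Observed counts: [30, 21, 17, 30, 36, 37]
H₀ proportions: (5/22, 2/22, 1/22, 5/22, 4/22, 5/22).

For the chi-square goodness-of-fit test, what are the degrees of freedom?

degrees of freedom = 5

df = k − 1 = 6 − 1 = 5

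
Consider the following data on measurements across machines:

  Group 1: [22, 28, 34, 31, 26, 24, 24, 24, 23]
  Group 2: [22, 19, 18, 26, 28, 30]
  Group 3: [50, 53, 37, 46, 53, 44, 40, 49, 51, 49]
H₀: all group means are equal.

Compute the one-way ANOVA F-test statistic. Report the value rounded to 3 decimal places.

test statistic = 62.213

Group means [26.22, 23.83, 47.20], grand mean 34.040
SSB = Σnᵢ(x̄ᵢ−x̄)² = 2906.971; SSW = ΣΣ(x−x̄ᵢ)² = 513.989
MSB = 2906.971/2 = 1453.4856; MSW = 513.989/22 = 23.3631
F = MSB/MSW = 62.2128
df = (2, 22)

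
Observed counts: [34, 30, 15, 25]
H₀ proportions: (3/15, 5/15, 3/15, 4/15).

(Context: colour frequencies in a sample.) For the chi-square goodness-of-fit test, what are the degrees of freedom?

degrees of freedom = 3

df = k − 1 = 4 − 1 = 3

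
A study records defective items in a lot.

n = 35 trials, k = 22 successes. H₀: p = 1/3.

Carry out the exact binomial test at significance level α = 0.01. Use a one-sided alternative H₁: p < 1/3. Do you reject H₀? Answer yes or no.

Exact binomial: n=35, k=22, p₀=1/3=0.3333
P(X≤22) from Σ C(n,i)·p₀^i·(1−p₀)^(n−i)
p-value (one-sided, H₁ less) = 0.99991
At α=0.01: p ≥ α → fail to reject H₀

reject H₀: no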